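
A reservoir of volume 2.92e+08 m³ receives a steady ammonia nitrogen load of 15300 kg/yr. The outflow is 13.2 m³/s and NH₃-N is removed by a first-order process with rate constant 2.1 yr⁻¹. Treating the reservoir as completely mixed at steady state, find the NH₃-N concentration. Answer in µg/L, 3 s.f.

Outflow Q = 13.2 m³/s × 3.156e+07 s/yr = 4.166e+08 m³/yr.
Steady-state CSTR mass balance: W = Q·C + k·V·C, so C = W/(Q + kV).
Q + kV = 4.166e+08 + 2.1·2.92e+08 = 1.03e+09 m³/yr.
C = 15300/1.03e+09 = 1.486e-05 kg/m³ = 0.01486 mg/L = 14.86 µg/L.

14.9 µg/L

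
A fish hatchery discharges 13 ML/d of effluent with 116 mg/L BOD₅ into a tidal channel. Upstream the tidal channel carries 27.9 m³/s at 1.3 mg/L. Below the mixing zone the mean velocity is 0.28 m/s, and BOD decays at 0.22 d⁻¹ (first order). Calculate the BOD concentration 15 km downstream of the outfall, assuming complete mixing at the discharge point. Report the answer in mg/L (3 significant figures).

13 ML/d = 0.1505 m³/s.
After complete mixing, C₀ = (0.1505·116 + 27.9·1.3) / 28.05 = 1.915 mg/L.
Travel time t = 1.5e+04 m / 0.28 m/s = 5.357e+04 s = 0.62 d.
C = 1.915·exp(−0.22·0.62) = 1.915·0.8725 = 1.671 mg/L.

1.67 mg/L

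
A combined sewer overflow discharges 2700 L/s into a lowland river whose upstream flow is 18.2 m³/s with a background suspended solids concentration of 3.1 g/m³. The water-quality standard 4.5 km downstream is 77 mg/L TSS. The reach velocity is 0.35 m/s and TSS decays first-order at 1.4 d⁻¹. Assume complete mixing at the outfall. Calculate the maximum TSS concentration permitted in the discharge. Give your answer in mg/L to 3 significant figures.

713 mg/L

2700 L/s = 2.7 m³/s.
Travel time to the compliance point: t = 4500/0.35 = 1.286e+04 s = 0.1488 d; decay factor exp(−1.4·0.1488) = 0.8119.
So the concentration just after mixing may be at most 77/0.8119 = 94.84 mg/L.
Mass balance: 94.84·20.9 = 2.7·Cₑ + 18.2·3.1.
Cₑ = (1982 − 56.42) / 2.7 = 713.2 mg/L.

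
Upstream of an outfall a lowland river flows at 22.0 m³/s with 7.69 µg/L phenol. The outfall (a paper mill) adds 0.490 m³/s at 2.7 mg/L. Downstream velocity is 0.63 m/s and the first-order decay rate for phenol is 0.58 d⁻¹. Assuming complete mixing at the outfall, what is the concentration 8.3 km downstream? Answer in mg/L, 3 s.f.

0.0607 mg/L

7.69 µg/L = 0.00769 mg/L.
After complete mixing, C₀ = (0.49·2.7 + 22·0.00769) / 22.49 = 0.06635 mg/L.
Travel time t = 8300 m / 0.63 m/s = 1.317e+04 s = 0.1525 d.
C = 0.06635·exp(−0.58·0.1525) = 0.06635·0.9154 = 0.06073 mg/L.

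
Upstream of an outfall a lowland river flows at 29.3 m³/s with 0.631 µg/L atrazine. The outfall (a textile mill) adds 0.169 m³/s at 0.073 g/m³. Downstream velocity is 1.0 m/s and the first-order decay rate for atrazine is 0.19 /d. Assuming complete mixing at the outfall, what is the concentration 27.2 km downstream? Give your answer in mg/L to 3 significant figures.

0.000985 mg/L

0.631 µg/L = 0.000631 mg/L.
After complete mixing, C₀ = (0.169·0.073 + 29.3·0.000631) / 29.47 = 0.001046 mg/L.
Travel time t = 2.72e+04 m / 1.0 m/s = 2.72e+04 s = 0.3148 d.
C = 0.001046·exp(−0.19·0.3148) = 0.001046·0.9419 = 0.0009853 mg/L.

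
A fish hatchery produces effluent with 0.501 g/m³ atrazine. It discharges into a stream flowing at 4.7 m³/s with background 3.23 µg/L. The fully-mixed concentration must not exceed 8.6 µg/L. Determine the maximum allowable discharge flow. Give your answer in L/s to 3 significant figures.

51.3 L/s

3.23 µg/L = 0.00323 mg/L.
8.6 µg/L = 0.0086 mg/L.
Mass balance at complete mixing: C_std·(Q_w + Q_r) = Q_w·C_e + Q_r·C_b.
Rearranging, Q_w = Q_r·(C_std − C_b)/(C_e − C_std) = 4.7·(0.0086 − 0.00323) / (0.501 − 0.0086) = 0.05126 m³/s.
= 51.26 L/s.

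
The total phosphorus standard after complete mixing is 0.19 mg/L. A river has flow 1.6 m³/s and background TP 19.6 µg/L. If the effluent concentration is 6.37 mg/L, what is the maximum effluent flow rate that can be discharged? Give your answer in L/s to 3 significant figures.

19.6 µg/L = 0.0196 mg/L.
Mass balance at complete mixing: C_std·(Q_w + Q_r) = Q_w·C_e + Q_r·C_b.
Rearranging, Q_w = Q_r·(C_std − C_b)/(C_e − C_std) = 1.6·(0.19 − 0.0196) / (6.37 − 0.19) = 0.04412 m³/s.
= 44.12 L/s.

44.1 L/s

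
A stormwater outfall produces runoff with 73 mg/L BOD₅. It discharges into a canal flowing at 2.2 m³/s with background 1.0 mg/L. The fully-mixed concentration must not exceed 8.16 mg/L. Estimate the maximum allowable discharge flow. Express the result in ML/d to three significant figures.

21.0 ML/d

Mass balance at complete mixing: C_std·(Q_w + Q_r) = Q_w·C_e + Q_r·C_b.
Rearranging, Q_w = Q_r·(C_std − C_b)/(C_e − C_std) = 2.2·(8.16 − 1) / (73 − 8.16) = 0.2429 m³/s.
= 20.99 ML/d.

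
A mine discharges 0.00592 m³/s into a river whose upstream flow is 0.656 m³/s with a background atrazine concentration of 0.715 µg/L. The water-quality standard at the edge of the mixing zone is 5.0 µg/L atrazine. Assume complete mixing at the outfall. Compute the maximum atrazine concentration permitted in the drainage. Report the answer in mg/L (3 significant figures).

0.480 mg/L

0.715 µg/L = 0.000715 mg/L.
5.0 µg/L = 0.005 mg/L.
Mass balance: 0.005·0.6619 = 0.00592·Cₑ + 0.656·0.000715.
Cₑ = (0.00331 − 0.000469) / 0.00592 = 0.4798 mg/L.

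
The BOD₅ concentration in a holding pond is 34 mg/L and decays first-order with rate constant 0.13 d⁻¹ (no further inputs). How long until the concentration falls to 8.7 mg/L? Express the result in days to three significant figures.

10.5 d

t = ln(C₀/C)/k = ln(34/8.7)/0.13 = 1.363/0.13 = 10.48 d.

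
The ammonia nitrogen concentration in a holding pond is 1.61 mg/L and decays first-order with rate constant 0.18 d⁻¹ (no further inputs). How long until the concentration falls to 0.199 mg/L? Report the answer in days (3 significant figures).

11.6 d

t = ln(C₀/C)/k = ln(1.61/0.199)/0.18 = 2.091/0.18 = 11.61 d.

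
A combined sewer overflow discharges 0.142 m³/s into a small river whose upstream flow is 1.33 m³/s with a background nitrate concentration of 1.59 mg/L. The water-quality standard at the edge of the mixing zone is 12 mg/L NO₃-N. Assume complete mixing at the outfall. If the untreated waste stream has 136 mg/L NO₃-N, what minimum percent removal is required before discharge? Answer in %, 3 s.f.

19.5 %

Mass balance: 12·1.472 = 0.142·Cₑ + 1.33·1.59.
Cₑ = (17.66 − 2.115) / 0.142 = 109.5 mg/L.
Required removal = 1 − 109.5/136 = 19.48 %.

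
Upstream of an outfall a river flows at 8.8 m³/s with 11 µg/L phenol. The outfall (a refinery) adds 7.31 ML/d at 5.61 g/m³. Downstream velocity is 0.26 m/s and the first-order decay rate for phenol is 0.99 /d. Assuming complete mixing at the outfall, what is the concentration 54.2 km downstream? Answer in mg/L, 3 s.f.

0.00590 mg/L

7.31 ML/d = 0.08461 m³/s.
11 µg/L = 0.011 mg/L.
After complete mixing, C₀ = (0.08461·5.61 + 8.8·0.011) / 8.885 = 0.06432 mg/L.
Travel time t = 5.42e+04 m / 0.26 m/s = 2.085e+05 s = 2.413 d.
C = 0.06432·exp(−0.99·2.413) = 0.06432·0.09176 = 0.005902 mg/L.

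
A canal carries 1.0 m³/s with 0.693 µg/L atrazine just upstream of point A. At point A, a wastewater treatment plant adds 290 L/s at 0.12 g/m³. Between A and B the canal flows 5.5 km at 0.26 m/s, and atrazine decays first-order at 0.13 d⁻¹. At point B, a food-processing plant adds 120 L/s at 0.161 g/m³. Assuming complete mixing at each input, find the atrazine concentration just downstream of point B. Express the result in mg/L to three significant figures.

0.0381 mg/L

0.693 µg/L = 0.000693 mg/L.
290 L/s = 0.29 m³/s.
After input A: C = (1·0.000693 + 0.29·0.12) / 1.29 = 0.02751 mg/L.
Over the 5.5 km reach to input B (t = 2.115e+04 s = 0.2448 d), decay gives C = 0.02751·exp(−0.13·0.2448) = 0.02665 mg/L.
120 L/s = 0.12 m³/s.
After input B: C = (1.29·0.02665 + 0.12·0.161) / 1.41 = 0.03809 mg/L.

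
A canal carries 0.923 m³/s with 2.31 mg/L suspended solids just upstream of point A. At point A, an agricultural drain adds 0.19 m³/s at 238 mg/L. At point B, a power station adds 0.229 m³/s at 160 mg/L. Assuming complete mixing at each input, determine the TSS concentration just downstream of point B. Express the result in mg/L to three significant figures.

62.6 mg/L

After input A: C = (0.923·2.31 + 0.19·238) / 1.113 = 42.54 mg/L.
After input B: C = (1.113·42.54 + 0.229·160) / 1.342 = 62.59 mg/L.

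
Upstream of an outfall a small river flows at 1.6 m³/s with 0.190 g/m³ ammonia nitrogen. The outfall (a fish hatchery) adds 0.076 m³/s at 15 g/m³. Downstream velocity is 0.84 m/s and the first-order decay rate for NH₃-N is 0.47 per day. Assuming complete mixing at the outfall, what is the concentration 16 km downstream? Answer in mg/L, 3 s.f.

0.777 mg/L

After complete mixing, C₀ = (0.076·15 + 1.6·0.19) / 1.676 = 0.8616 mg/L.
Travel time t = 1.6e+04 m / 0.84 m/s = 1.905e+04 s = 0.2205 d.
C = 0.8616·exp(−0.47·0.2205) = 0.8616·0.9016 = 0.7768 mg/L.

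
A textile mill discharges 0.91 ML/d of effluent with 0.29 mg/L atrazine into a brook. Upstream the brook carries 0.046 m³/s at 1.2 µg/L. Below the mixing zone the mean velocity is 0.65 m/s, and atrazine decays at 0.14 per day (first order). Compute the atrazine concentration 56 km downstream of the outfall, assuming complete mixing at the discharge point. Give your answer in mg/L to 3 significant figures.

0.0478 mg/L

0.91 ML/d = 0.01053 m³/s.
1.2 µg/L = 0.0012 mg/L.
After complete mixing, C₀ = (0.01053·0.29 + 0.046·0.0012) / 0.05653 = 0.05501 mg/L.
Travel time t = 5.6e+04 m / 0.65 m/s = 8.615e+04 s = 0.9972 d.
C = 0.05501·exp(−0.14·0.9972) = 0.05501·0.8697 = 0.04784 mg/L.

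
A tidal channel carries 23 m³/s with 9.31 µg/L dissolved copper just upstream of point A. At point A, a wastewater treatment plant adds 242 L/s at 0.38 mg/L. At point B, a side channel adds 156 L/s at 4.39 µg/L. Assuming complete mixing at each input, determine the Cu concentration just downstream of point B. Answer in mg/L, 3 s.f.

9.31 µg/L = 0.00931 mg/L.
242 L/s = 0.242 m³/s.
After input A: C = (23·0.00931 + 0.242·0.38) / 23.24 = 0.01317 mg/L.
156 L/s = 0.156 m³/s.
4.39 µg/L = 0.00439 mg/L.
After input B: C = (23.24·0.01317 + 0.156·0.00439) / 23.4 = 0.01311 mg/L.

0.0131 mg/L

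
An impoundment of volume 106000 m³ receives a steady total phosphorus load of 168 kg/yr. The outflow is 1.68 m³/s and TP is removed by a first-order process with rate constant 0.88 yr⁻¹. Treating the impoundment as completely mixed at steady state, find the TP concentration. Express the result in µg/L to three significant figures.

3.16 µg/L

Outflow Q = 1.68 m³/s × 3.156e+07 s/yr = 5.302e+07 m³/yr.
Steady-state CSTR mass balance: W = Q·C + k·V·C, so C = W/(Q + kV).
Q + kV = 5.302e+07 + 0.88·106000 = 5.311e+07 m³/yr.
C = 168/5.311e+07 = 3.163e-06 kg/m³ = 0.003163 mg/L = 3.163 µg/L.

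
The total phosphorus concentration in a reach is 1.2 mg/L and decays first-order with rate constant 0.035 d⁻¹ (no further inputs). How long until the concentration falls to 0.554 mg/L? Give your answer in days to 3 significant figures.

t = ln(C₀/C)/k = ln(1.2/0.554)/0.035 = 0.7729/0.035 = 22.08 d.

22.1 d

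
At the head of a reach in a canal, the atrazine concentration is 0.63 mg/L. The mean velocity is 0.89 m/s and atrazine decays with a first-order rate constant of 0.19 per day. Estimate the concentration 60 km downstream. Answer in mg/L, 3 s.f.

Travel time t = 60 km / 0.89 m/s = 6e+04/0.89 = 6.742e+04 s = 0.7803 d.
First-order decay: C = 0.63·exp(−0.19·0.7803) = 0.63·0.8622 = 0.5432 mg/L.

0.543 mg/L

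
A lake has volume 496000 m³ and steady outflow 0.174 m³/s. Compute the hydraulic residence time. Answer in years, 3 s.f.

Q = 0.174 m³/s × 3.156e+07 s/yr = 5.491e+06 m³/yr.
Hydraulic residence time τ = V/Q = 496000/5.491e+06 = 0.09033 yr.

0.0903 yr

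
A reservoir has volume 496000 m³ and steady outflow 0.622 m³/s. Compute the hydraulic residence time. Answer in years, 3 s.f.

Q = 0.622 m³/s × 3.156e+07 s/yr = 1.963e+07 m³/yr.
Hydraulic residence time τ = V/Q = 496000/1.963e+07 = 0.02527 yr.

0.0253 yr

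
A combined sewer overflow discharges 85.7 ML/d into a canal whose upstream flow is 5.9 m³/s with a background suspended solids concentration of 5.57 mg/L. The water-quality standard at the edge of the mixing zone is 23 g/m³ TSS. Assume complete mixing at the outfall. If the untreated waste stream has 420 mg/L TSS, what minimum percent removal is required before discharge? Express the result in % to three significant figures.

85.7 ML/d = 0.9919 m³/s.
Mass balance: 23·6.892 = 0.9919·Cₑ + 5.9·5.57.
Cₑ = (158.5 − 32.86) / 0.9919 = 126.7 mg/L.
Required removal = 1 − 126.7/420 = 69.84 %.

69.8 %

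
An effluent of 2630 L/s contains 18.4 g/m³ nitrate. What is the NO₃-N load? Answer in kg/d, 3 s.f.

2630 L/s = 2.63 m³/s.
Mass flux = Q·C = 2.63 m³/s × 18.4 g/m³ = 48.39 g/s.
= 48.39 g/s × 86.4 = 4181 kg/d.

4180 kg/d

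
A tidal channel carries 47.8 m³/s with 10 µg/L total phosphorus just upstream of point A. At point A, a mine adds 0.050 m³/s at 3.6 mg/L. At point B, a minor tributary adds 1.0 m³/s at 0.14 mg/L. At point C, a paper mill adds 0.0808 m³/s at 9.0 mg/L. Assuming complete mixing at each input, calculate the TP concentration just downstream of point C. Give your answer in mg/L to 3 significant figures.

10 µg/L = 0.01 mg/L.
After input A: C = (47.8·0.01 + 0.05·3.6) / 47.85 = 0.01375 mg/L.
After input B: C = (47.85·0.01375 + 1·0.14) / 48.85 = 0.01634 mg/L.
After input C: C = (48.85·0.01634 + 0.0808·9) / 48.93 = 0.03117 mg/L.

0.0312 mg/L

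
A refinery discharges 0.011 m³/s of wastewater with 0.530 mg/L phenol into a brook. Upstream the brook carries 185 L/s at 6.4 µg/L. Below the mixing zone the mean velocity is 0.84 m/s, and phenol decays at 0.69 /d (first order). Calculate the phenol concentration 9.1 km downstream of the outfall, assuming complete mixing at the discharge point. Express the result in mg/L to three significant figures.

0.0328 mg/L

185 L/s = 0.185 m³/s.
6.4 µg/L = 0.0064 mg/L.
After complete mixing, C₀ = (0.011·0.53 + 0.185·0.0064) / 0.196 = 0.03579 mg/L.
Travel time t = 9100 m / 0.84 m/s = 1.083e+04 s = 0.1254 d.
C = 0.03579·exp(−0.69·0.1254) = 0.03579·0.9171 = 0.03282 mg/L.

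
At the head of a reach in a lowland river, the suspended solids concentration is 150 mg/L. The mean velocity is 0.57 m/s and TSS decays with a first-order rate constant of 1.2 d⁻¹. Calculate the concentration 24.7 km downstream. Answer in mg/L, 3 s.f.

82.2 mg/L

Travel time t = 24.7 km / 0.57 m/s = 2.47e+04/0.57 = 4.333e+04 s = 0.5015 d.
First-order decay: C = 150·exp(−1.2·0.5015) = 150·0.5478 = 82.17 mg/L.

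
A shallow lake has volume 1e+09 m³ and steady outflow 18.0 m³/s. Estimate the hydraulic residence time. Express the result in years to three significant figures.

1.76 yr

Q = 18.0 m³/s × 3.156e+07 s/yr = 5.68e+08 m³/yr.
Hydraulic residence time τ = V/Q = 1e+09/5.68e+08 = 1.76 yr.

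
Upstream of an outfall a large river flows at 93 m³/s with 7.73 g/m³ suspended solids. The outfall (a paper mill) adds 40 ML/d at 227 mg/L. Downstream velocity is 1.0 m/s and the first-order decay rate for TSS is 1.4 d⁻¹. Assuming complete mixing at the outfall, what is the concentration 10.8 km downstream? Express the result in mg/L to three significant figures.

7.40 mg/L

40 ML/d = 0.463 m³/s.
After complete mixing, C₀ = (0.463·227 + 93·7.73) / 93.46 = 8.816 mg/L.
Travel time t = 1.08e+04 m / 1.0 m/s = 1.08e+04 s = 0.125 d.
C = 8.816·exp(−1.4·0.125) = 8.816·0.8395 = 7.401 mg/L.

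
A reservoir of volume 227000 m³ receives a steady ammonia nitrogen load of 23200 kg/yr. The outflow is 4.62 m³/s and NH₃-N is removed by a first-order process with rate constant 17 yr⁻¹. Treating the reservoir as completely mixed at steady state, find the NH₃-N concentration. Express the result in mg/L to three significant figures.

Outflow Q = 4.62 m³/s × 3.156e+07 s/yr = 1.458e+08 m³/yr.
Steady-state CSTR mass balance: W = Q·C + k·V·C, so C = W/(Q + kV).
Q + kV = 1.458e+08 + 17·227000 = 1.497e+08 m³/yr.
C = 23200/1.497e+08 = 0.000155 kg/m³ = 0.155 mg/L.

0.155 mg/L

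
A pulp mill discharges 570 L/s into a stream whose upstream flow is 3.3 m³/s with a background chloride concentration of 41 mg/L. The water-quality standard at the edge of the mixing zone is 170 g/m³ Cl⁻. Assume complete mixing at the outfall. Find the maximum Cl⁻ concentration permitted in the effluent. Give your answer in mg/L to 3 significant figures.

917 mg/L

570 L/s = 0.57 m³/s.
Mass balance: 170·3.87 = 0.57·Cₑ + 3.3·41.
Cₑ = (657.9 − 135.3) / 0.57 = 916.8 mg/L.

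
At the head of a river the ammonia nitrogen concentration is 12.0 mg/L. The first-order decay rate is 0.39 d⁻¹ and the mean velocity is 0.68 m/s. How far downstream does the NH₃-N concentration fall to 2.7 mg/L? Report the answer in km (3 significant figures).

From C = C₀·e^(−kt), t = ln(C₀/C)/k = ln(12.0/2.7)/0.39 = 1.492/0.39 = 3.825 d.
Distance = v·t = 0.68 m/s × 3.305e+05 s = 2.247e+05 m = 224.7 km.

225 km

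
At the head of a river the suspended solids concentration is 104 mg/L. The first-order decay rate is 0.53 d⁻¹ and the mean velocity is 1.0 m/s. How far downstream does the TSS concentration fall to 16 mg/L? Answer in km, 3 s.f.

305 km

From C = C₀·e^(−kt), t = ln(C₀/C)/k = ln(104/16)/0.53 = 1.872/0.53 = 3.532 d.
Distance = v·t = 1.0 m/s × 3.051e+05 s = 3.051e+05 m = 305.1 km.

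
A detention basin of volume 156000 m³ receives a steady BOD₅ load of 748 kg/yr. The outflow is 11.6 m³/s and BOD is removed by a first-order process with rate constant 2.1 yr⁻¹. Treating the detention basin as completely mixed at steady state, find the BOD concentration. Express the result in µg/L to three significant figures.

Outflow Q = 11.6 m³/s × 3.156e+07 s/yr = 3.661e+08 m³/yr.
Steady-state CSTR mass balance: W = Q·C + k·V·C, so C = W/(Q + kV).
Q + kV = 3.661e+08 + 2.1·156000 = 3.664e+08 m³/yr.
C = 748/3.664e+08 = 2.042e-06 kg/m³ = 0.002042 mg/L = 2.042 µg/L.

2.04 µg/L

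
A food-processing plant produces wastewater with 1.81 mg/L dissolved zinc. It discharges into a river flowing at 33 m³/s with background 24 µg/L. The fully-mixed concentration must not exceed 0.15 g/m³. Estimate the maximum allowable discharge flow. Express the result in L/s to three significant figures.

2500 L/s

24 µg/L = 0.024 mg/L.
Mass balance at complete mixing: C_std·(Q_w + Q_r) = Q_w·C_e + Q_r·C_b.
Rearranging, Q_w = Q_r·(C_std − C_b)/(C_e − C_std) = 33·(0.15 − 0.024) / (1.81 − 0.15) = 2.505 m³/s.
= 2505 L/s.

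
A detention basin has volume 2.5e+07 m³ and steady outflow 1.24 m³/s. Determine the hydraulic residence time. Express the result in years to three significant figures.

Q = 1.24 m³/s × 3.156e+07 s/yr = 3.913e+07 m³/yr.
Hydraulic residence time τ = V/Q = 2.5e+07/3.913e+07 = 0.6389 yr.

0.639 yr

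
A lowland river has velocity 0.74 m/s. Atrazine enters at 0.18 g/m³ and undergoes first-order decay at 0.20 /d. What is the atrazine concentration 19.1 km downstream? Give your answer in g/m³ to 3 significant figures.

0.170 g/m³

Travel time t = 19.1 km / 0.74 m/s = 1.91e+04/0.74 = 2.581e+04 s = 0.2987 d.
First-order decay: C = 0.18·exp(−0.20·0.2987) = 0.18·0.942 = 0.1696 g/m³.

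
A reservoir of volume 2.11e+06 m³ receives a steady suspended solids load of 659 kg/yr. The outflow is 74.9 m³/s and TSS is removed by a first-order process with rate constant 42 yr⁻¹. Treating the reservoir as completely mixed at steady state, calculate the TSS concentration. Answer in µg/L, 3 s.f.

Outflow Q = 74.9 m³/s × 3.156e+07 s/yr = 2.364e+09 m³/yr.
Steady-state CSTR mass balance: W = Q·C + k·V·C, so C = W/(Q + kV).
Q + kV = 2.364e+09 + 42·2.11e+06 = 2.452e+09 m³/yr.
C = 659/2.452e+09 = 2.687e-07 kg/m³ = 0.0002687 mg/L = 0.2687 µg/L.

0.269 µg/L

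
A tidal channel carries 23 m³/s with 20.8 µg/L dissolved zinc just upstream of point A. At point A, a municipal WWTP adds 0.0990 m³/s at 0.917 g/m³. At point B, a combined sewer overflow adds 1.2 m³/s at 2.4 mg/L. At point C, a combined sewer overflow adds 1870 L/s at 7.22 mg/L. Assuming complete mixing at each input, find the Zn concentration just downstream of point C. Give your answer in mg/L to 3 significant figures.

0.648 mg/L

20.8 µg/L = 0.0208 mg/L.
After input A: C = (23·0.0208 + 0.099·0.917) / 23.1 = 0.02464 mg/L.
After input B: C = (23.1·0.02464 + 1.2·2.4) / 24.3 = 0.1419 mg/L.
1870 L/s = 1.87 m³/s.
After input C: C = (24.3·0.1419 + 1.87·7.22) / 26.17 = 0.6477 mg/L.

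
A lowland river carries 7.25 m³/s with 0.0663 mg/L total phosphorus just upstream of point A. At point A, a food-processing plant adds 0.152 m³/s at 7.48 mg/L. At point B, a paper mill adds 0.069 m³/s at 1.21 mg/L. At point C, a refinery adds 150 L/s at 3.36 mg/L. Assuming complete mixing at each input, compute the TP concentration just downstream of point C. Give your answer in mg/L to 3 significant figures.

After input A: C = (7.25·0.0663 + 0.152·7.48) / 7.402 = 0.2185 mg/L.
After input B: C = (7.402·0.2185 + 0.069·1.21) / 7.471 = 0.2277 mg/L.
150 L/s = 0.15 m³/s.
After input C: C = (7.471·0.2277 + 0.15·3.36) / 7.621 = 0.2893 mg/L.

0.289 mg/L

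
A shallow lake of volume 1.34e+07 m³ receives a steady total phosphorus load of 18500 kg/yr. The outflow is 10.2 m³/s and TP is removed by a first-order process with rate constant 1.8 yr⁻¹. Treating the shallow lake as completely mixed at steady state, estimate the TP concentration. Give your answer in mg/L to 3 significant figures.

0.0535 mg/L

Outflow Q = 10.2 m³/s × 3.156e+07 s/yr = 3.219e+08 m³/yr.
Steady-state CSTR mass balance: W = Q·C + k·V·C, so C = W/(Q + kV).
Q + kV = 3.219e+08 + 1.8·1.34e+07 = 3.46e+08 m³/yr.
C = 18500/3.46e+08 = 5.347e-05 kg/m³ = 0.05347 mg/L.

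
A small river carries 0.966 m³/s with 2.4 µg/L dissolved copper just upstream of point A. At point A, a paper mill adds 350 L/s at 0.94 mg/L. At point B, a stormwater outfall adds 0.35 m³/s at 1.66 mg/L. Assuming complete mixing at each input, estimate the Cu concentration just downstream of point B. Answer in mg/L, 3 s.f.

0.548 mg/L

2.4 µg/L = 0.0024 mg/L.
350 L/s = 0.35 m³/s.
After input A: C = (0.966·0.0024 + 0.35·0.94) / 1.316 = 0.2518 mg/L.
After input B: C = (1.316·0.2518 + 0.35·1.66) / 1.666 = 0.5476 mg/L.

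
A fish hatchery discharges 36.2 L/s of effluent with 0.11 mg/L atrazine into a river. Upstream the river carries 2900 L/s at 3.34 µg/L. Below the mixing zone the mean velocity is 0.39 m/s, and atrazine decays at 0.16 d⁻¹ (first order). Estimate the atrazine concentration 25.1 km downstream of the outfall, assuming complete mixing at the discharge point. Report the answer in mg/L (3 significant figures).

0.00413 mg/L

36.2 L/s = 0.0362 m³/s.
2900 L/s = 2.9 m³/s.
3.34 µg/L = 0.00334 mg/L.
After complete mixing, C₀ = (0.0362·0.11 + 2.9·0.00334) / 2.936 = 0.004655 mg/L.
Travel time t = 2.51e+04 m / 0.39 m/s = 6.436e+04 s = 0.7449 d.
C = 0.004655·exp(−0.16·0.7449) = 0.004655·0.8876 = 0.004132 mg/L.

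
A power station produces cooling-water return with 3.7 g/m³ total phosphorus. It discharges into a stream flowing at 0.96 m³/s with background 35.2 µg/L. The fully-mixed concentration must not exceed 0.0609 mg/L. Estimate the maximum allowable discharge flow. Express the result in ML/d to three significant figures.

35.2 µg/L = 0.0352 mg/L.
Mass balance at complete mixing: C_std·(Q_w + Q_r) = Q_w·C_e + Q_r·C_b.
Rearranging, Q_w = Q_r·(C_std − C_b)/(C_e − C_std) = 0.96·(0.0609 − 0.0352) / (3.7 − 0.0609) = 0.00678 m³/s.
= 0.5858 ML/d.

0.586 ML/d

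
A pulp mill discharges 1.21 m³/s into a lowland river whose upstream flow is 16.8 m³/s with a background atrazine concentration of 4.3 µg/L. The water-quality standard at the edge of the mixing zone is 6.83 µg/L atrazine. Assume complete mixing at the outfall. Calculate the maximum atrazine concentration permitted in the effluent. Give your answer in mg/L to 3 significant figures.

0.0420 mg/L

4.3 µg/L = 0.0043 mg/L.
6.83 µg/L = 0.00683 mg/L.
Mass balance: 0.00683·18.01 = 1.21·Cₑ + 16.8·0.0043.
Cₑ = (0.123 − 0.07224) / 1.21 = 0.04196 mg/L.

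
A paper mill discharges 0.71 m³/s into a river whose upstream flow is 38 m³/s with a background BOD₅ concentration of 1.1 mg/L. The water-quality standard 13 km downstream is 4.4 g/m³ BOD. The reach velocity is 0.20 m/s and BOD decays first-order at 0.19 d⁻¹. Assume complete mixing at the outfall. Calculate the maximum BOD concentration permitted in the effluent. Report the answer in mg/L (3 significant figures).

218 mg/L

Travel time to the compliance point: t = 1.3e+04/0.20 = 6.5e+04 s = 0.7523 d; decay factor exp(−0.19·0.7523) = 0.8668.
So the concentration just after mixing may be at most 4.4/0.8668 = 5.076 mg/L.
Mass balance: 5.076·38.71 = 0.71·Cₑ + 38·1.1.
Cₑ = (196.5 − 41.8) / 0.71 = 217.9 mg/L.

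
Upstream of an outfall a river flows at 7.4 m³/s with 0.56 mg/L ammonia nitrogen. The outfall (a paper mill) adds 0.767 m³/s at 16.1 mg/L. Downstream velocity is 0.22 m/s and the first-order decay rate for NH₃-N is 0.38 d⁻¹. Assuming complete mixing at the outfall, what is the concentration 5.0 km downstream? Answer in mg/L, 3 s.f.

After complete mixing, C₀ = (0.767·16.1 + 7.4·0.56) / 8.167 = 2.019 mg/L.
Travel time t = 5000 m / 0.22 m/s = 2.273e+04 s = 0.263 d.
C = 2.019·exp(−0.38·0.263) = 2.019·0.9049 = 1.827 mg/L.

1.83 mg/L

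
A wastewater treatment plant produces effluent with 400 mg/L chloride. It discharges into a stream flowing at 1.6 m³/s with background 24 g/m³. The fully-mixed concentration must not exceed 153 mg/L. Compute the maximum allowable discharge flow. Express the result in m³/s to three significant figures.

0.836 m³/s

Mass balance at complete mixing: C_std·(Q_w + Q_r) = Q_w·C_e + Q_r·C_b.
Rearranging, Q_w = Q_r·(C_std − C_b)/(C_e − C_std) = 1.6·(153 − 24) / (400 − 153) = 0.8356 m³/s.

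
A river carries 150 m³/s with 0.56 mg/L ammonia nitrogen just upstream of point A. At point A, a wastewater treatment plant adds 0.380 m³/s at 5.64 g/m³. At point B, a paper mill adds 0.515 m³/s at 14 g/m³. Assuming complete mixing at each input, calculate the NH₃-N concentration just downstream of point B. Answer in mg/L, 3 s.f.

0.619 mg/L

After input A: C = (150·0.56 + 0.38·5.64) / 150.4 = 0.5728 mg/L.
After input B: C = (150.4·0.5728 + 0.515·14) / 150.9 = 0.6187 mg/L.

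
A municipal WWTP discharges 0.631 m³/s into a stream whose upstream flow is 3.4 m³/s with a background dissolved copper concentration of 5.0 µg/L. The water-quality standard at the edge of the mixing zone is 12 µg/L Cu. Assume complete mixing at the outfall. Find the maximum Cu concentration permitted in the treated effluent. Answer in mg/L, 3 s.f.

5.0 µg/L = 0.005 mg/L.
12 µg/L = 0.012 mg/L.
Mass balance: 0.012·4.031 = 0.631·Cₑ + 3.4·0.005.
Cₑ = (0.04837 − 0.017) / 0.631 = 0.04972 mg/L.

0.0497 mg/L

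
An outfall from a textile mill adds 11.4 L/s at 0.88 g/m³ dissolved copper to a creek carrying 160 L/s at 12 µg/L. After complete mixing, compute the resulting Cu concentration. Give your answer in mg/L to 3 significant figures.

11.4 L/s = 0.0114 m³/s.
160 L/s = 0.16 m³/s.
12 µg/L = 0.012 mg/L.
Conservation of mass across the mixing zone: C = (0.0114·0.88 + 0.16·0.012) / (0.0114 + 0.16) = 0.01195/0.1714 = 0.06973 mg/L.

0.0697 mg/L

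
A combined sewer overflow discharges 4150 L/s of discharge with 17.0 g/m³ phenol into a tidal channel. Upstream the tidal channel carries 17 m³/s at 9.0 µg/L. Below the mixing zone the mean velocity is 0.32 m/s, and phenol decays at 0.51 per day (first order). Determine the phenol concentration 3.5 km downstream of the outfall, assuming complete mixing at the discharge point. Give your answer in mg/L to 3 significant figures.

3.13 mg/L

4150 L/s = 4.15 m³/s.
9.0 µg/L = 0.009 mg/L.
After complete mixing, C₀ = (4.15·17 + 17·0.009) / 21.15 = 3.343 mg/L.
Travel time t = 3500 m / 0.32 m/s = 1.094e+04 s = 0.1266 d.
C = 3.343·exp(−0.51·0.1266) = 3.343·0.9375 = 3.134 mg/L.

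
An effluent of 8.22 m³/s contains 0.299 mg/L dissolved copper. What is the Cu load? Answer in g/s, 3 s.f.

Mass flux = Q·C = 8.22 m³/s × 0.299 g/m³ = 2.458 g/s.

2.46 g/s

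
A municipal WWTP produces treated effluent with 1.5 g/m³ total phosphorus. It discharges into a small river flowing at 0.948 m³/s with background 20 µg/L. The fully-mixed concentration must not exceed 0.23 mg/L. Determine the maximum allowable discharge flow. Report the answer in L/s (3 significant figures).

157 L/s

20 µg/L = 0.02 mg/L.
Mass balance at complete mixing: C_std·(Q_w + Q_r) = Q_w·C_e + Q_r·C_b.
Rearranging, Q_w = Q_r·(C_std − C_b)/(C_e − C_std) = 0.948·(0.23 − 0.02) / (1.5 − 0.23) = 0.1568 m³/s.
= 156.8 L/s.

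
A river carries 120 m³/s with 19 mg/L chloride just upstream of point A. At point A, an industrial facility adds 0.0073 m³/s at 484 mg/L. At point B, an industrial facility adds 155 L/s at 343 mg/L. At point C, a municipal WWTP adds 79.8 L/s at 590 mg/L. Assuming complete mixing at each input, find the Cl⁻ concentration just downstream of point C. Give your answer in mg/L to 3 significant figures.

19.8 mg/L

After input A: C = (120·19 + 0.0073·484) / 120 = 19.03 mg/L.
155 L/s = 0.155 m³/s.
After input B: C = (120·19.03 + 0.155·343) / 120.2 = 19.45 mg/L.
79.8 L/s = 0.0798 m³/s.
After input C: C = (120.2·19.45 + 0.0798·590) / 120.2 = 19.82 mg/L.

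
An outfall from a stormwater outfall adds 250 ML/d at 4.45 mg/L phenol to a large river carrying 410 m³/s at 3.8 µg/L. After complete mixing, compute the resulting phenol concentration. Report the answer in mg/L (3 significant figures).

0.0350 mg/L

250 ML/d = 2.894 m³/s.
3.8 µg/L = 0.0038 mg/L.
By mass balance at complete mixing, C = (2.894·4.45 + 410·0.0038) / (2.894 + 410) = 14.43/412.9 = 0.03496 mg/L.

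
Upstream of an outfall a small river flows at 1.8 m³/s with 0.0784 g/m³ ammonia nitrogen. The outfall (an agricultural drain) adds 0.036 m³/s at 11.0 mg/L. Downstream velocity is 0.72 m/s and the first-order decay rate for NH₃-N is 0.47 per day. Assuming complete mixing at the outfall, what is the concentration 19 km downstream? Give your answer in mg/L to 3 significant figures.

After complete mixing, C₀ = (0.036·11 + 1.8·0.0784) / 1.836 = 0.2925 mg/L.
Travel time t = 1.9e+04 m / 0.72 m/s = 2.639e+04 s = 0.3054 d.
C = 0.2925·exp(−0.47·0.3054) = 0.2925·0.8663 = 0.2534 mg/L.

0.253 mg/L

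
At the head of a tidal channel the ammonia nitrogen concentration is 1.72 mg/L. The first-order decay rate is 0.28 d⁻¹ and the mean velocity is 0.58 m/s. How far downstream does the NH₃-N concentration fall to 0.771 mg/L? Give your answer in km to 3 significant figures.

From C = C₀·e^(−kt), t = ln(C₀/C)/k = ln(1.72/0.771)/0.28 = 0.8024/0.28 = 2.866 d.
Distance = v·t = 0.58 m/s × 2.476e+05 s = 1.436e+05 m = 143.6 km.

144 km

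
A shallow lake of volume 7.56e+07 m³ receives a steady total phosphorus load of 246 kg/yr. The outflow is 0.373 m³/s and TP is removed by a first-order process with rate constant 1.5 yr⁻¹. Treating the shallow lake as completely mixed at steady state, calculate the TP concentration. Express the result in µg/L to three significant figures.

Outflow Q = 0.373 m³/s × 3.156e+07 s/yr = 1.177e+07 m³/yr.
Steady-state CSTR mass balance: W = Q·C + k·V·C, so C = W/(Q + kV).
Q + kV = 1.177e+07 + 1.5·7.56e+07 = 1.252e+08 m³/yr.
C = 246/1.252e+08 = 1.965e-06 kg/m³ = 0.001965 mg/L = 1.965 µg/L.

1.97 µg/L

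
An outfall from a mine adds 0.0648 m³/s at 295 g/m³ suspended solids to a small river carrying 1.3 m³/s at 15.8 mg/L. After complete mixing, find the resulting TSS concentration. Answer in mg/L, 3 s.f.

Flow-weighted mixing gives C = (0.0648·295 + 1.3·15.8) / (0.0648 + 1.3) = 39.66/1.365 = 29.06 mg/L.

29.1 mg/L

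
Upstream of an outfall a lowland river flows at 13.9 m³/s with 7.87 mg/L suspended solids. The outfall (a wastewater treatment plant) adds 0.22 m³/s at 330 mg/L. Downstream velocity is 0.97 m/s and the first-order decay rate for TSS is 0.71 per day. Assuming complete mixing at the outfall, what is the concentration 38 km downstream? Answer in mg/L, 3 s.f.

After complete mixing, C₀ = (0.22·330 + 13.9·7.87) / 14.12 = 12.89 mg/L.
Travel time t = 3.8e+04 m / 0.97 m/s = 3.918e+04 s = 0.4534 d.
C = 12.89·exp(−0.71·0.4534) = 12.89·0.7248 = 9.341 mg/L.

9.34 mg/L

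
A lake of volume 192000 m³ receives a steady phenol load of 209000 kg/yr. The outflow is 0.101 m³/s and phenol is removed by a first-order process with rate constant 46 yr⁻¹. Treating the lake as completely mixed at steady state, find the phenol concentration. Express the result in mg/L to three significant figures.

Outflow Q = 0.101 m³/s × 3.156e+07 s/yr = 3.187e+06 m³/yr.
Steady-state CSTR mass balance: W = Q·C + k·V·C, so C = W/(Q + kV).
Q + kV = 3.187e+06 + 46·192000 = 1.202e+07 m³/yr.
C = 209000/1.202e+07 = 0.01739 kg/m³ = 17.39 mg/L.

17.4 mg/L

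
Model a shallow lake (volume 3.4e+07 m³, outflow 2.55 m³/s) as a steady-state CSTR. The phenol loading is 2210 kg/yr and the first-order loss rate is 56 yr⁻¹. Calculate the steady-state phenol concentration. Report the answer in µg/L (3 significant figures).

1.11 µg/L

Outflow Q = 2.55 m³/s × 3.156e+07 s/yr = 8.047e+07 m³/yr.
Steady-state CSTR mass balance: W = Q·C + k·V·C, so C = W/(Q + kV).
Q + kV = 8.047e+07 + 56·3.4e+07 = 1.984e+09 m³/yr.
C = 2210/1.984e+09 = 1.114e-06 kg/m³ = 0.001114 mg/L = 1.114 µg/L.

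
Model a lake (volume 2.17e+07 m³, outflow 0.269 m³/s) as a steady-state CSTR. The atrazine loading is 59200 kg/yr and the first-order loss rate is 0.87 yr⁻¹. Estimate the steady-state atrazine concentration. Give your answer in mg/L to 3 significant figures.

2.16 mg/L

Outflow Q = 0.269 m³/s × 3.156e+07 s/yr = 8.489e+06 m³/yr.
Steady-state CSTR mass balance: W = Q·C + k·V·C, so C = W/(Q + kV).
Q + kV = 8.489e+06 + 0.87·2.17e+07 = 2.737e+07 m³/yr.
C = 59200/2.737e+07 = 0.002163 kg/m³ = 2.163 mg/L.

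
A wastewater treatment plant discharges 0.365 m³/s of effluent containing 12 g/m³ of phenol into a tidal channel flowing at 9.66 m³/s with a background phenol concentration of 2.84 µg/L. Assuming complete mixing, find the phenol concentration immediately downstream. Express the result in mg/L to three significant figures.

2.84 µg/L = 0.00284 mg/L.
Conservation of mass across the mixing zone: C = (0.365·12 + 9.66·0.00284) / (0.365 + 9.66) = 4.407/10.03 = 0.4396 mg/L.

0.440 mg/L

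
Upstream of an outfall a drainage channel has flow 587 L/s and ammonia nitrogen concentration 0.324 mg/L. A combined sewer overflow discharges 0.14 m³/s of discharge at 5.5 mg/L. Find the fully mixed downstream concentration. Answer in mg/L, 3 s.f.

587 L/s = 0.587 m³/s.
By mass balance at complete mixing, C = (0.14·5.5 + 0.587·0.324) / (0.14 + 0.587) = 0.9602/0.727 = 1.321 mg/L.

1.32 mg/L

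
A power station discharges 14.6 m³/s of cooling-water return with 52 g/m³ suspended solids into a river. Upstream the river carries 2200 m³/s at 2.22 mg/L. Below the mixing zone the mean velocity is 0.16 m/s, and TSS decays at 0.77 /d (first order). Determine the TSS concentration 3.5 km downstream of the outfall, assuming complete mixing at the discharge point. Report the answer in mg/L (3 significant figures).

2.10 mg/L

After complete mixing, C₀ = (14.6·52 + 2200·2.22) / 2215 = 2.548 mg/L.
Travel time t = 3500 m / 0.16 m/s = 2.188e+04 s = 0.2532 d.
C = 2.548·exp(−0.77·0.2532) = 2.548·0.8229 = 2.097 mg/L.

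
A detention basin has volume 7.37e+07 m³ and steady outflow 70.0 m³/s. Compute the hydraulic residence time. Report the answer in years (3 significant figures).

Q = 70.0 m³/s × 3.156e+07 s/yr = 2.209e+09 m³/yr.
Hydraulic residence time τ = V/Q = 7.37e+07/2.209e+09 = 0.03336 yr.

0.0334 yr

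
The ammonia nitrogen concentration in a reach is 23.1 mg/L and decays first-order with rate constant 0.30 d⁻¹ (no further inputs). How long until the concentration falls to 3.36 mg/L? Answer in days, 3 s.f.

t = ln(C₀/C)/k = ln(23.1/3.36)/0.30 = 1.928/0.30 = 6.426 d.

6.43 d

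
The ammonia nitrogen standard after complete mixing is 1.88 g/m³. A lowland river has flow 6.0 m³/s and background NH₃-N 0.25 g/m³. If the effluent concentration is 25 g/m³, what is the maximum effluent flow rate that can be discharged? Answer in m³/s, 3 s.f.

Mass balance at complete mixing: C_std·(Q_w + Q_r) = Q_w·C_e + Q_r·C_b.
Rearranging, Q_w = Q_r·(C_std − C_b)/(C_e − C_std) = 6.0·(1.88 − 0.25) / (25 − 1.88) = 0.423 m³/s.

0.423 m³/s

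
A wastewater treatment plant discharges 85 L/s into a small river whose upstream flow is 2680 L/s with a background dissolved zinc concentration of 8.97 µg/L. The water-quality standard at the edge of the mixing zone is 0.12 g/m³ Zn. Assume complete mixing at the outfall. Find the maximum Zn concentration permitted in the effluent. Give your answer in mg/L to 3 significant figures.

85 L/s = 0.085 m³/s.
2680 L/s = 2.68 m³/s.
8.97 µg/L = 0.00897 mg/L.
Mass balance: 0.12·2.765 = 0.085·Cₑ + 2.68·0.00897.
Cₑ = (0.3318 − 0.02404) / 0.085 = 3.621 mg/L.

3.62 mg/L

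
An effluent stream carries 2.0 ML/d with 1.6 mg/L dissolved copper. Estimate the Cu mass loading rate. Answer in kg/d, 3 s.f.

2.0 ML/d = 0.02315 m³/s.
Mass flux = Q·C = 0.02315 m³/s × 1.6 g/m³ = 0.03704 g/s.
= 0.03704 g/s × 86.4 = 3.2 kg/d.

3.20 kg/d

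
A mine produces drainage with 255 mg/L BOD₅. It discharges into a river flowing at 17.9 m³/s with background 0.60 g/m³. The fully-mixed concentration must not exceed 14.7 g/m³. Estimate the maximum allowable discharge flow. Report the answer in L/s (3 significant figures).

Mass balance at complete mixing: C_std·(Q_w + Q_r) = Q_w·C_e + Q_r·C_b.
Rearranging, Q_w = Q_r·(C_std − C_b)/(C_e − C_std) = 17.9·(14.7 − 0.6) / (255 − 14.7) = 1.05 m³/s.
= 1050 L/s.

1050 L/s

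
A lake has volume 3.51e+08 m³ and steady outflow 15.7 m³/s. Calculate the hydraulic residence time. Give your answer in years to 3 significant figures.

Q = 15.7 m³/s × 3.156e+07 s/yr = 4.955e+08 m³/yr.
Hydraulic residence time τ = V/Q = 3.51e+08/4.955e+08 = 0.7084 yr.

0.708 yr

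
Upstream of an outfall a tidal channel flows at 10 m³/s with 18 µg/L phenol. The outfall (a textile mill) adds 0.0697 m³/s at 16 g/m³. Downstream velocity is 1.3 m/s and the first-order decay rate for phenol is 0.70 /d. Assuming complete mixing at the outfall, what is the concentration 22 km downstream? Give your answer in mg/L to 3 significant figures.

0.112 mg/L

18 µg/L = 0.018 mg/L.
After complete mixing, C₀ = (0.0697·16 + 10·0.018) / 10.07 = 0.1286 mg/L.
Travel time t = 2.2e+04 m / 1.3 m/s = 1.692e+04 s = 0.1959 d.
C = 0.1286·exp(−0.70·0.1959) = 0.1286·0.8719 = 0.1121 mg/L.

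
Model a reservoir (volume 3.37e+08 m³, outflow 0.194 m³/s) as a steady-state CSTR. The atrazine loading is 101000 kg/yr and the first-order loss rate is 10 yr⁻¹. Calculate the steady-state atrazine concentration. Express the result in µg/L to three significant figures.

29.9 µg/L

Outflow Q = 0.194 m³/s × 3.156e+07 s/yr = 6.122e+06 m³/yr.
Steady-state CSTR mass balance: W = Q·C + k·V·C, so C = W/(Q + kV).
Q + kV = 6.122e+06 + 10·3.37e+08 = 3.376e+09 m³/yr.
C = 101000/3.376e+09 = 2.992e-05 kg/m³ = 0.02992 mg/L = 29.92 µg/L.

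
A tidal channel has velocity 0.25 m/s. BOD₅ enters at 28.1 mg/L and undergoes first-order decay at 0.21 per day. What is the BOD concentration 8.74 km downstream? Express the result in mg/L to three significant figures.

Travel time t = 8.74 km / 0.25 m/s = 8740/0.25 = 3.496e+04 s = 0.4046 d.
First-order decay: C = 28.1·exp(−0.21·0.4046) = 28.1·0.9185 = 25.81 mg/L.

25.8 mg/L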